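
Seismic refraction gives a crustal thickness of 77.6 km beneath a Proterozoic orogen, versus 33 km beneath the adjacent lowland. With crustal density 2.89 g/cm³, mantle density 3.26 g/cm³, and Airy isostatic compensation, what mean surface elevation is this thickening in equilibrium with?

5.06 km

Excess crust Δ = 77.6 km − 33 km = 44.6 km, split between elevation h and root r with h + r = Δ.
Airy balance ρ_c h = (ρ_m − ρ_c) r gives r = h ρ_c/(ρ_m − ρ_c), so h (1 + ρ_c/(ρ_m − ρ_c)) = Δ, i.e. h = Δ (ρ_m − ρ_c)/ρ_m.
h = 44.6 km × 0.37/3.26 = 5.06 km.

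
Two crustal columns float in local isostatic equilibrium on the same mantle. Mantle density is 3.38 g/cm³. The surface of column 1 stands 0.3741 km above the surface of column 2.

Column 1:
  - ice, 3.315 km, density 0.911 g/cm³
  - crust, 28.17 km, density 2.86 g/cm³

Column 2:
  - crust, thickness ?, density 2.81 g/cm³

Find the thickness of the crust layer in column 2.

Take the compensation level at the base of the deeper column (depth z_c below the surface of column 1) and equate Σ ρ_i t_i down to z_c; mantle fills any gap and the z_c terms cancel.
Column 1: 3.315×0.911 + 28.17×2.86 + (z_c − 31.485)×3.38
Column 2: 0.3741×0 + x×2.81 + (z_c − 0.3741 − 0 − x)×3.38
The z_c×3.38 term appears on both sides and cancels. Collect the known terms of each column as K = Σ(ρt)_known − 3.38 × (depth of known layers): K_1 = 83.586165 − 3.38×31.485 = −22.833135; K_2 = 0 − 3.38×(0.3741 + 0) = −1.264458.
Balance: K_1 = K_2 − x×(3.38 − 2.81), so x = (K_2 − K_1)/(3.38 − 2.81) = 21.5687/0.57 = 37.8 km.

37.8 km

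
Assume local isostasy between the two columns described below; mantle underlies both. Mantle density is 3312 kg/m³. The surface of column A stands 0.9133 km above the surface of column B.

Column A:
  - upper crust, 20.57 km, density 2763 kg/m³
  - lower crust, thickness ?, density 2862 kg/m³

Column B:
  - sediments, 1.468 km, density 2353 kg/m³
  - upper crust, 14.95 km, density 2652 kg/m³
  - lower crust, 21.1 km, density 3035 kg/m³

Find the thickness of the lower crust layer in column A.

Take the compensation level at the base of the deeper column (depth z_c below the surface of column A) and equate Σ ρ_i t_i down to z_c; mantle fills any gap and the z_c terms cancel.
Column A: 20.57×2763 + x×2862 + (z_c − 20.57 − x)×3312
Column B: 0.9133×0 + 1.468×2353 + 14.95×2652 + 21.1×3035 + (z_c − 0.9133 − 37.518)×3312
The z_c×3312 term appears on both sides and cancels. Collect the known terms of each column as K = Σ(ρt)_known − 3312 × (depth of known layers): K_A = 56834.91 − 3312×20.57 = −11292.93; K_B = 107140.104 − 3312×(0.9133 + 37.518) = −20144.3616.
Balance: K_A − x×(3312 − 2862) = K_B, so x = (K_A − K_B)/(3312 − 2862) = 8851.43/450 = 19.7 km.

19.7 km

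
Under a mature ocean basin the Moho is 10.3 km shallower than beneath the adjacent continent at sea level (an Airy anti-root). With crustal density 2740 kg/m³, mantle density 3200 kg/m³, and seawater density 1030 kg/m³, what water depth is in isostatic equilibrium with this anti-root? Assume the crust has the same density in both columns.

2.77 km

Replacing a thickness d of crust by seawater at the top must be balanced by replacing crust with mantle at the base: d (ρ_c − ρ_w) = a (ρ_m − ρ_c).
d = a (ρ_m − ρ_c)/(ρ_c − ρ_w) = 10.3 km × 460/1710 = 2.77 km.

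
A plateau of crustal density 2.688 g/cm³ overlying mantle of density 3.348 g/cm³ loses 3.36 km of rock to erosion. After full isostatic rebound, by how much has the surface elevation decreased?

0.662 km

Rebound u = e ρ_c/ρ_m = 3.36 km × 2.688/3.348 = 2.698 km.
Net surface drop = e − u = 3.36 km − 2.698 km = e (ρ_m − ρ_c)/ρ_m = 0.662 km.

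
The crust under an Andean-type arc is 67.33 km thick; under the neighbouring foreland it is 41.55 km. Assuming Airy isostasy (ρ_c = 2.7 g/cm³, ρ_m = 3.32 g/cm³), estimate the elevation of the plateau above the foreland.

Excess crust Δ = 67.33 km − 41.55 km = 25.78 km, split between elevation h and root r with h + r = Δ.
Airy balance ρ_c h = (ρ_m − ρ_c) r gives r = h ρ_c/(ρ_m − ρ_c), so h (1 + ρ_c/(ρ_m − ρ_c)) = Δ, i.e. h = Δ (ρ_m − ρ_c)/ρ_m.
h = 25.78 km × 0.62/3.32 = 4.81 km.

4.81 km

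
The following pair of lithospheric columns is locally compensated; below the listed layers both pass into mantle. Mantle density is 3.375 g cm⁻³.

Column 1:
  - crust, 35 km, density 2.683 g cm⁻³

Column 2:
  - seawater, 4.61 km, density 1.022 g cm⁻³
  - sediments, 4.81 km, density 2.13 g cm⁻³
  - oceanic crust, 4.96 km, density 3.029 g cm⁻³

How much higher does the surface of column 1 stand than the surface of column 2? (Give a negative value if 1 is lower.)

1.68 km

For any compensation level in the mantle, the mantle terms cancel and isostasy reduces to e = (Σt_1 − Σt_2) − (Σ(ρt)_1 − Σ(ρt)_2) / ρ_m.
Σt_1 = 35 km; Σt_2 = 14.38 km; Σ(ρt)_1 = 93.905; Σ(ρt)_2 = 29.98056 (in km·g cm⁻³).
e = (35 − 14.38) − (93.905 − 29.98056) / 3.375 = 1.68 km.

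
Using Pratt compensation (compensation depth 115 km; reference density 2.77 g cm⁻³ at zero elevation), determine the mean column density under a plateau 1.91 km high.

2.72 g cm⁻³

Pratt balance: ρ_ref D = ρ (D + h).
ρ = ρ_ref D/(D + h) = 2.77 × 115 km/(115 km + 1.91 km) = 2.72 g cm⁻³.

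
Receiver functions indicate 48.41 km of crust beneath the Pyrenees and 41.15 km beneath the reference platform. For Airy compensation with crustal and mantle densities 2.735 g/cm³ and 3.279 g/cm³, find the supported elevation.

1.2 km

Excess crust Δ = 48.41 km − 41.15 km = 7.26 km, split between elevation h and root r with h + r = Δ.
Airy balance ρ_c h = (ρ_m − ρ_c) r gives r = h ρ_c/(ρ_m − ρ_c), so h (1 + ρ_c/(ρ_m − ρ_c)) = Δ, i.e. h = Δ (ρ_m − ρ_c)/ρ_m.
h = 7.26 km × 0.544/3.279 = 1.2 km.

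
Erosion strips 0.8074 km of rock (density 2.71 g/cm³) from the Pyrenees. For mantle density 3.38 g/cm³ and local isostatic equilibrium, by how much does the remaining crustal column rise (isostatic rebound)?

Unloading: uplift u = e ρ_c/ρ_m = 0.8074 km × 2.71/3.38 = 0.647 km.

0.647 km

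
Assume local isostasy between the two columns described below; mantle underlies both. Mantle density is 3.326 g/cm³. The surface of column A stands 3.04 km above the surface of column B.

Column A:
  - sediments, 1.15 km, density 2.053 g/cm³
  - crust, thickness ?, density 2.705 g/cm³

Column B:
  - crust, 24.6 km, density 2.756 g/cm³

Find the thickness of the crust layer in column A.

36.5 km

Take the compensation level at the base of the deeper column (depth z_c below the surface of column A) and equate Σ ρ_i t_i down to z_c; mantle fills any gap and the z_c terms cancel.
Column A: 1.15×2.053 + x×2.705 + (z_c − 1.15 − x)×3.326
Column B: 3.04×0 + 24.6×2.756 + (z_c − 3.04 − 24.6)×3.326
The z_c×3.326 term appears on both sides and cancels. Collect the known terms of each column as K = Σ(ρt)_known − 3.326 × (depth of known layers): K_A = 2.36095 − 3.326×1.15 = −1.46395; K_B = 67.7976 − 3.326×(3.04 + 24.6) = −24.13304.
Balance: K_A − x×(3.326 − 2.705) = K_B, so x = (K_A − K_B)/(3.326 − 2.705) = 22.6691/0.621 = 36.5 km.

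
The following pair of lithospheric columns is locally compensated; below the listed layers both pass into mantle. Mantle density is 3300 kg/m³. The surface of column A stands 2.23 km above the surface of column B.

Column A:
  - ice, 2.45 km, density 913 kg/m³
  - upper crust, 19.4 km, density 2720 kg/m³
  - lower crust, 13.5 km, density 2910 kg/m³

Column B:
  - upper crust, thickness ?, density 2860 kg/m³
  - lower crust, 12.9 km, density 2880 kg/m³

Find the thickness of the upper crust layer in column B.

Take the compensation level at the base of the deeper column (depth z_c below the surface of column A) and equate Σ ρ_i t_i down to z_c; mantle fills any gap and the z_c terms cancel.
Column A: 2.45×913 + 19.4×2720 + 13.5×2910 + (z_c − 35.35)×3300
Column B: 2.23×0 + x×2860 + 12.9×2880 + (z_c − 2.23 − 12.9 − x)×3300
The z_c×3300 term appears on both sides and cancels. Collect the known terms of each column as K = Σ(ρt)_known − 3300 × (depth of known layers): K_A = 94289.85 − 3300×35.35 = −22365.15; K_B = 37152 − 3300×(2.23 + 12.9) = −12777.
Balance: K_A = K_B − x×(3300 − 2860), so x = (K_B − K_A)/(3300 − 2860) = 9588.15/440 = 21.8 km.

21.8 km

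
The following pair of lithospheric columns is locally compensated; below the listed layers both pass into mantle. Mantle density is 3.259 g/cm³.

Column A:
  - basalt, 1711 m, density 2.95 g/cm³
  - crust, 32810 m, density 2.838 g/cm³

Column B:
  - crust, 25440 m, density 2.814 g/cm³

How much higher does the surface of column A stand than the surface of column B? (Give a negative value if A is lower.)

927 m

For any compensation level in the mantle, the mantle terms cancel and isostasy reduces to e = (Σt_A − Σt_B) − (Σ(ρt)_A − Σ(ρt)_B) / ρ_m.
Σt_A = 34521 m; Σt_B = 25440 m; Σ(ρt)_A = 98162.23; Σ(ρt)_B = 71588.16 (in m·g/cm³).
e = (34521 − 25440) − (98162.23 − 71588.16) / 3.259 = 927 m.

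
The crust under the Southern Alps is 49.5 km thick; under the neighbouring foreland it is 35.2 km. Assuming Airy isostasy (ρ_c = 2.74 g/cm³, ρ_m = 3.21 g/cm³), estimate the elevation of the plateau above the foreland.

Excess crust Δ = 49.5 km − 35.2 km = 14.3 km, split between elevation h and root r with h + r = Δ.
Airy balance ρ_c h = (ρ_m − ρ_c) r gives r = h ρ_c/(ρ_m − ρ_c), so h (1 + ρ_c/(ρ_m − ρ_c)) = Δ, i.e. h = Δ (ρ_m − ρ_c)/ρ_m.
h = 14.3 km × 0.47/3.21 = 2.09 km.

2.09 km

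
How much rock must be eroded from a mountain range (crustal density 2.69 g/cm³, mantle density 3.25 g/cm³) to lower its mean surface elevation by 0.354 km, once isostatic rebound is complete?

Net drop Δ = e − u = e − e ρ_c/ρ_m = e (ρ_m − ρ_c)/ρ_m.
e = Δ ρ_m/(ρ_m − ρ_c) = 0.354 km × 3.25/0.56 = 2.05 km.

2.05 km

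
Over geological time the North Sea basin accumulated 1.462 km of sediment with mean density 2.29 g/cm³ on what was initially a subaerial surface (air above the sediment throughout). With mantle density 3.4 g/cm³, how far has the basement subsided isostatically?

0.985 km

Subaerial load: s = t ρ_sed / ρ_m = 1.462 km × 2.29/3.4 = 0.985 km.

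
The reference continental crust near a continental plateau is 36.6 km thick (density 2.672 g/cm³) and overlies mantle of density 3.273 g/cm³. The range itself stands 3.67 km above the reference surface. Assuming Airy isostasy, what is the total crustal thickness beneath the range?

56.6 km

Root depth r = h ρ_c / (ρ_m − ρ_c) = 3.67 km × 2.672 / 0.601 = 16.32 km.
Total thickness = T + h + r = 36.6 km + 3.67 km + 16.32 km = 56.6 km.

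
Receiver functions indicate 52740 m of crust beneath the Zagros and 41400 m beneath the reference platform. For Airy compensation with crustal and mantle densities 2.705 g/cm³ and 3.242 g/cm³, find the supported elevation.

1880 m

Excess crust Δ = 52740 m − 41400 m = 11340 m, split between elevation h and root r with h + r = Δ.
Airy balance ρ_c h = (ρ_m − ρ_c) r gives r = h ρ_c/(ρ_m − ρ_c), so h (1 + ρ_c/(ρ_m − ρ_c)) = Δ, i.e. h = Δ (ρ_m − ρ_c)/ρ_m.
h = 11340 m × 0.537/3.242 = 1880 m.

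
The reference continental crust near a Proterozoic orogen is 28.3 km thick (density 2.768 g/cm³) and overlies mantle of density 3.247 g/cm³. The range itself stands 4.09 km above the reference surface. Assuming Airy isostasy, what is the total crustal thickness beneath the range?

Root depth r = h ρ_c / (ρ_m − ρ_c) = 4.09 km × 2.768 / 0.479 = 23.63 km.
Total thickness = T + h + r = 28.3 km + 4.09 km + 23.63 km = 56 km.

56 km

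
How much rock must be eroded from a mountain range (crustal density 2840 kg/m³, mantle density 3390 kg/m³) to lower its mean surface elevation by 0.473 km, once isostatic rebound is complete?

Net drop Δ = e − u = e − e ρ_c/ρ_m = e (ρ_m − ρ_c)/ρ_m.
e = Δ ρ_m/(ρ_m − ρ_c) = 0.473 km × 3390/550 = 2.92 km.

2.92 km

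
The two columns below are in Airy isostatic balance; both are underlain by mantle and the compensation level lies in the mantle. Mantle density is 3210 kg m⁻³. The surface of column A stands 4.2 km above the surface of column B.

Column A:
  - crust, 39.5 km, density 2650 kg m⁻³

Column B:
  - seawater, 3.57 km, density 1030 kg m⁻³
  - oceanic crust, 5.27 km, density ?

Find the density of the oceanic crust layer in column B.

Take the compensation level at the base of the deeper column (depth z_c below the surface of column A) and equate Σ ρ_i t_i down to z_c; mantle fills any gap and the z_c terms cancel.
Column A: 39.5×2650 + (z_c − 39.5)×3210
Column B: 4.2×0 + 3.57×1030 + 5.27×ρ + (z_c − 4.2 − 8.84)×3210
The z_c×3210 term appears on both sides and cancels. Collect the known terms of each column as K = Σ(ρt)_known − 3210 × (depth of known layers): K_A = 104675 − 3210×39.5 = −22120; K_B = 3677.1 − 3210×(4.2 + 8.84) = −38181.3.
Balance: K_A = K_B + 5.27×ρ, so ρ = (K_A − K_B)/5.27 = 16061.3/5.27 = 3050 kg m⁻³.

3050 kg m⁻³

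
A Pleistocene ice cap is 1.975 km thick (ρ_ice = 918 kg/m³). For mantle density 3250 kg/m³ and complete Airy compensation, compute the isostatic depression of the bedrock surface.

0.558 km

Equating mass per unit area of the two columns: the ice load ρ_ice t is balanced by mantle displaced below, ρ_m s.
s = t ρ_ice / ρ_m = 1.975 km × 918/3250 = 0.558 km.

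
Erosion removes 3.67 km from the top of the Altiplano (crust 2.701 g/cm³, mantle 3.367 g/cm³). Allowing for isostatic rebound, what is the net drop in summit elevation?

0.726 km

Rebound u = e ρ_c/ρ_m = 3.67 km × 2.701/3.367 = 2.944 km.
Net surface drop = e − u = 3.67 km − 2.944 km = e (ρ_m − ρ_c)/ρ_m = 0.726 km.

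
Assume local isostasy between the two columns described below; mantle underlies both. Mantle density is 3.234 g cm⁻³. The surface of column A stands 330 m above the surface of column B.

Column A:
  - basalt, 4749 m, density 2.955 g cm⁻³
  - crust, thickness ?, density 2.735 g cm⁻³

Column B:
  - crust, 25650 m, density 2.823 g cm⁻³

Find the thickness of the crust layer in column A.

20600 m

Take the compensation level at the base of the deeper column (depth z_c below the surface of column A) and equate Σ ρ_i t_i down to z_c; mantle fills any gap and the z_c terms cancel.
Column A: 4749×2.955 + x×2.735 + (z_c − 4749 − x)×3.234
Column B: 330×0 + 25650×2.823 + (z_c − 330 − 25650)×3.234
The z_c×3.234 term appears on both sides and cancels. Collect the known terms of each column as K = Σ(ρt)_known − 3.234 × (depth of known layers): K_A = 14033.295 − 3.234×4749 = −1324.971; K_B = 72409.95 − 3.234×(330 + 25650) = −11609.37.
Balance: K_A − x×(3.234 − 2.735) = K_B, so x = (K_A − K_B)/(3.234 − 2.735) = 10284.4/0.499 = 20600 m.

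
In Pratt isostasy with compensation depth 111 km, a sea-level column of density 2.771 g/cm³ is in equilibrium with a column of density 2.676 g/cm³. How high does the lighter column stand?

ρ_ref D = ρ (D + h) → h = D (ρ_ref − ρ)/ρ.
h = 111 km × (2.771 − 2.676)/2.676 = 3.94 km.

3.94 km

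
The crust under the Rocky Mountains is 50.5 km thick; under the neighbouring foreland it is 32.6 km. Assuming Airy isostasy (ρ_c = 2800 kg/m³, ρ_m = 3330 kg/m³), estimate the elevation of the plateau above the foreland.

Excess crust Δ = 50.5 km − 32.6 km = 17.9 km, split between elevation h and root r with h + r = Δ.
Airy balance ρ_c h = (ρ_m − ρ_c) r gives r = h ρ_c/(ρ_m − ρ_c), so h (1 + ρ_c/(ρ_m − ρ_c)) = Δ, i.e. h = Δ (ρ_m − ρ_c)/ρ_m.
h = 17.9 km × 530/3330 = 2.85 km.

2.85 km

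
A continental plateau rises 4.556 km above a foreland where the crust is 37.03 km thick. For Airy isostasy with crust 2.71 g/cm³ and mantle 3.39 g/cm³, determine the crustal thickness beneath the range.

59.7 km

Root depth r = h ρ_c / (ρ_m − ρ_c) = 4.556 km × 2.71 / 0.68 = 18.16 km.
Total thickness = T + h + r = 37.03 km + 4.556 km + 18.16 km = 59.7 km.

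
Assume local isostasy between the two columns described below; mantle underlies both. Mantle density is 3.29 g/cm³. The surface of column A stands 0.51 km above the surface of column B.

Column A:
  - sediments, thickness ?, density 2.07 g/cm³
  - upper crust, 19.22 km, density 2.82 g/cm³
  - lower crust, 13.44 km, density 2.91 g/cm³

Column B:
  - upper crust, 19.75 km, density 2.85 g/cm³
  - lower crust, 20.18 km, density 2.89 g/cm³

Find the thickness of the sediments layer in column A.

3.52 km

Take the compensation level at the base of the deeper column (depth z_c below the surface of column A) and equate Σ ρ_i t_i down to z_c; mantle fills any gap and the z_c terms cancel.
Column A: x×2.07 + 19.22×2.82 + 13.44×2.91 + (z_c − 32.66 − x)×3.29
Column B: 0.51×0 + 19.75×2.85 + 20.18×2.89 + (z_c − 0.51 − 39.93)×3.29
The z_c×3.29 term appears on both sides and cancels. Collect the known terms of each column as K = Σ(ρt)_known − 3.29 × (depth of known layers): K_A = 93.3108 − 3.29×32.66 = −14.1406; K_B = 114.6077 − 3.29×(0.51 + 39.93) = −18.4399.
Balance: K_A − x×(3.29 − 2.07) = K_B, so x = (K_A − K_B)/(3.29 − 2.07) = 4.2993/1.22 = 3.52 km.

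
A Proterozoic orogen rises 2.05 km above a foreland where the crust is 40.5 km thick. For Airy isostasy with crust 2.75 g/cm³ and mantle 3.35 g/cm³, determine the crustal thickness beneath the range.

Root depth r = h ρ_c / (ρ_m − ρ_c) = 2.05 km × 2.75 / 0.6 = 9.396 km.
Total thickness = T + h + r = 40.5 km + 2.05 km + 9.396 km = 51.9 km.

51.9 km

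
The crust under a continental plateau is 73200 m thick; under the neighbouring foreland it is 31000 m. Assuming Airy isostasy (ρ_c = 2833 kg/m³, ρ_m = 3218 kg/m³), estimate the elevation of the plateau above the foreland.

5050 m

Excess crust Δ = 73200 m − 31000 m = 42200 m, split between elevation h and root r with h + r = Δ.
Airy balance ρ_c h = (ρ_m − ρ_c) r gives r = h ρ_c/(ρ_m − ρ_c), so h (1 + ρ_c/(ρ_m − ρ_c)) = Δ, i.e. h = Δ (ρ_m − ρ_c)/ρ_m.
h = 42200 m × 385/3218 = 5050 m.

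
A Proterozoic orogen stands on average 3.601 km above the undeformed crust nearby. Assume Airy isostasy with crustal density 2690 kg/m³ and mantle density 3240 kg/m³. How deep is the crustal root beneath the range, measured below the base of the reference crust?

By Archimedes' principle applied to the lithosphere: the weight of the topography is balanced by the buoyancy of the root, ρ_c h = (ρ_m − ρ_c) r.
r = h · ρ_c / (ρ_m − ρ_c) = 3.601 km × 2690 / (3240 − 2690) = 17.6 km.

17.6 km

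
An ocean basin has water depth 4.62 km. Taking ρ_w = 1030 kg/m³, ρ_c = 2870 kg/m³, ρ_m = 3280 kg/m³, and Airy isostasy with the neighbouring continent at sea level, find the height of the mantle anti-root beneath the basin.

20.7 km

By Archimedes' principle applied to the lithosphere: replacing crust with seawater at the top is compensated by replacing crust with mantle at the base: d (ρ_c − ρ_w) = a (ρ_m − ρ_c).
a = d (ρ_c − ρ_w)/(ρ_m − ρ_c) = 4.62 km × 1840/410 = 20.7 km.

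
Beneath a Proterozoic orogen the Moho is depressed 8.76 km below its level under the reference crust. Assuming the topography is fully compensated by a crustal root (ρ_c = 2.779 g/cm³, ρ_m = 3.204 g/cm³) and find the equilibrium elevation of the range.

1.34 km

For local isostatic compensation: ρ_c h = (ρ_m − ρ_c) r.
h = r (ρ_m − ρ_c) / ρ_c = 8.76 km × (3.204 − 2.779) / 2.779 = 1.34 km.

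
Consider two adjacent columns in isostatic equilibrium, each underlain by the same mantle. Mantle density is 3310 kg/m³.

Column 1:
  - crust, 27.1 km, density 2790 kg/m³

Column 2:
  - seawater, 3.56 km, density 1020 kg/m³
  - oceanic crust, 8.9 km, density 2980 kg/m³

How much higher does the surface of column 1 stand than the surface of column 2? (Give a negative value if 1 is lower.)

For any compensation level in the mantle, the mantle terms cancel and isostasy reduces to e = (Σt_1 − Σt_2) − (Σ(ρt)_1 − Σ(ρt)_2) / ρ_m.
Σt_1 = 27.1 km; Σt_2 = 12.46 km; Σ(ρt)_1 = 75609; Σ(ρt)_2 = 30153.2 (in km·kg/m³).
e = (27.1 − 12.46) − (75609 − 30153.2) / 3310 = 0.907 km.

0.907 km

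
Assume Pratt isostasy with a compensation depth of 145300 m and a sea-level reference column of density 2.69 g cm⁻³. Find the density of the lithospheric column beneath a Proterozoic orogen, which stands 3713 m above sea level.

2.62 g cm⁻³

Pratt balance: ρ_ref D = ρ (D + h).
ρ = ρ_ref D/(D + h) = 2.69 × 145300 m/(145300 m + 3713 m) = 2.62 g cm⁻³.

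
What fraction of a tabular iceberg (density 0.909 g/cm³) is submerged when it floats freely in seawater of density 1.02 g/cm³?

Submerged fraction = ρ_obj/ρ_fluid = 0.909/1.02 = 89.1%.

89.1%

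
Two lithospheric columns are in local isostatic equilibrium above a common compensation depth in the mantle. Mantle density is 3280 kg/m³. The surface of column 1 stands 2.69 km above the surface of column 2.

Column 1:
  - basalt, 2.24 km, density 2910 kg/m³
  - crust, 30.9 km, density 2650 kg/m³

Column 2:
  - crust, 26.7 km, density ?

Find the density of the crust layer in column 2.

2850 kg/m³

Take the compensation level at the base of the deeper column (depth z_c below the surface of column 1) and equate Σ ρ_i t_i down to z_c; mantle fills any gap and the z_c terms cancel.
Column 1: 2.24×2910 + 30.9×2650 + (z_c − 33.14)×3280
Column 2: 2.69×0 + 26.7×ρ + (z_c − 2.69 − 26.7)×3280
The z_c×3280 term appears on both sides and cancels. Collect the known terms of each column as K = Σ(ρt)_known − 3280 × (depth of known layers): K_1 = 88403.4 − 3280×33.14 = −20295.8; K_2 = 0 − 3280×(2.69 + 26.7) = −96399.2.
Balance: K_1 = K_2 + 26.7×ρ, so ρ = (K_1 − K_2)/26.7 = 76103.4/26.7 = 2850 kg/m³.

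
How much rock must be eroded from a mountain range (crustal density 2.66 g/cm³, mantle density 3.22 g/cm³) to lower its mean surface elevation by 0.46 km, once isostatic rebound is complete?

2.65 km

Net drop Δ = e − u = e − e ρ_c/ρ_m = e (ρ_m − ρ_c)/ρ_m.
e = Δ ρ_m/(ρ_m − ρ_c) = 0.46 km × 3.22/0.56 = 2.65 km.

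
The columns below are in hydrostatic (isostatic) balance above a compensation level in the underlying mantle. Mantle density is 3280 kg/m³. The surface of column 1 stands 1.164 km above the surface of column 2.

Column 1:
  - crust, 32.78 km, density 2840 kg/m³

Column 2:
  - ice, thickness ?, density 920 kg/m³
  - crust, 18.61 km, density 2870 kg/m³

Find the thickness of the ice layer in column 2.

Take the compensation level at the base of the deeper column (depth z_c below the surface of column 1) and equate Σ ρ_i t_i down to z_c; mantle fills any gap and the z_c terms cancel.
Column 1: 32.78×2840 + (z_c − 32.78)×3280
Column 2: 1.164×0 + x×920 + 18.61×2870 + (z_c − 1.164 − 18.61 − x)×3280
The z_c×3280 term appears on both sides and cancels. Collect the known terms of each column as K = Σ(ρt)_known − 3280 × (depth of known layers): K_1 = 93095.2 − 3280×32.78 = −14423.2; K_2 = 53410.7 − 3280×(1.164 + 18.61) = −11448.02.
Balance: K_1 = K_2 − x×(3280 − 920), so x = (K_2 − K_1)/(3280 − 920) = 2975.18/2360 = 1.26 km.

1.26 km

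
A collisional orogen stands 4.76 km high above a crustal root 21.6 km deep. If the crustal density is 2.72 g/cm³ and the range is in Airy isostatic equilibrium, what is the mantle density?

3.32 g/cm³

Airy balance: ρ_c h = (ρ_m − ρ_c) r → ρ_m = ρ_c (1 + h/r).
ρ_m = 2.72 × (1 + 4.76 km/21.6 km) = 3.32 g/cm³.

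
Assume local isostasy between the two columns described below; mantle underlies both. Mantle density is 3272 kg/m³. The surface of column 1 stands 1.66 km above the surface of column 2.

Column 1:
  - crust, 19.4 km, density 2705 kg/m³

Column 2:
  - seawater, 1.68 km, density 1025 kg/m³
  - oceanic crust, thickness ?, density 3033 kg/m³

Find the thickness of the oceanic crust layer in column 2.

7.5 km

Take the compensation level at the base of the deeper column (depth z_c below the surface of column 1) and equate Σ ρ_i t_i down to z_c; mantle fills any gap and the z_c terms cancel.
Column 1: 19.4×2705 + (z_c − 19.4)×3272
Column 2: 1.66×0 + 1.68×1025 + x×3033 + (z_c − 1.66 − 1.68 − x)×3272
The z_c×3272 term appears on both sides and cancels. Collect the known terms of each column as K = Σ(ρt)_known − 3272 × (depth of known layers): K_1 = 52477 − 3272×19.4 = −10999.8; K_2 = 1722 − 3272×(1.66 + 1.68) = −9206.48.
Balance: K_1 = K_2 − x×(3272 − 3033), so x = (K_2 − K_1)/(3272 − 3033) = 1793.32/239 = 7.5 km.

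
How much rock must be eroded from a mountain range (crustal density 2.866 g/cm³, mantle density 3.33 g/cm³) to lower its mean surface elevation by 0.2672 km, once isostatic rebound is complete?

Net drop Δ = e − u = e − e ρ_c/ρ_m = e (ρ_m − ρ_c)/ρ_m.
e = Δ ρ_m/(ρ_m − ρ_c) = 0.2672 km × 3.33/0.464 = 1.92 km.

1.92 km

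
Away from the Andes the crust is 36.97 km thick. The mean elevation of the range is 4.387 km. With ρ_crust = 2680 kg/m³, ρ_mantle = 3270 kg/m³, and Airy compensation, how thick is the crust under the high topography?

Root depth r = h ρ_c / (ρ_m − ρ_c) = 4.387 km × 2680 / 590 = 19.93 km.
Total thickness = T + h + r = 36.97 km + 4.387 km + 19.93 km = 61.3 km.

61.3 km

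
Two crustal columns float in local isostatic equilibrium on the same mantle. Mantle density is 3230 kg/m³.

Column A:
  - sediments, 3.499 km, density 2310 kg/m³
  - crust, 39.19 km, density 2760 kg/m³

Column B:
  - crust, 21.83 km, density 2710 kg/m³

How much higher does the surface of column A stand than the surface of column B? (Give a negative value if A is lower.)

For any compensation level in the mantle, the mantle terms cancel and isostasy reduces to e = (Σt_A − Σt_B) − (Σ(ρt)_A − Σ(ρt)_B) / ρ_m.
Σt_A = 42.689 km; Σt_B = 21.83 km; Σ(ρt)_A = 116247.09; Σ(ρt)_B = 59159.3 (in km·kg/m³).
e = (42.689 − 21.83) − (116247.09 − 59159.3) / 3230 = 3.18 km.

3.18 km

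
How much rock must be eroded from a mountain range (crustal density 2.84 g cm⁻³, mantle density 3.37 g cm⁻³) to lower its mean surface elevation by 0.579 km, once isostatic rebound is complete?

Net drop Δ = e − u = e − e ρ_c/ρ_m = e (ρ_m − ρ_c)/ρ_m.
e = Δ ρ_m/(ρ_m − ρ_c) = 0.579 km × 3.37/0.53 = 3.68 km.

3.68 km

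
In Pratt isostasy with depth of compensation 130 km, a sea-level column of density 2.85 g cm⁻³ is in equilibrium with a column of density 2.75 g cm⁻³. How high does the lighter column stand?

4.73 km

ρ_ref D = ρ (D + h) → h = D (ρ_ref − ρ)/ρ.
h = 130 km × (2.85 − 2.75)/2.75 = 4.73 km.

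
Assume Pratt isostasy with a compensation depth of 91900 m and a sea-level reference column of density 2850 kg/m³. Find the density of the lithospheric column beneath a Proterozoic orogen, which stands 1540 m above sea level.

2800 kg/m³

Pratt balance: ρ_ref D = ρ (D + h).
ρ = ρ_ref D/(D + h) = 2850 × 91900 m/(91900 m + 1540 m) = 2800 kg/m³.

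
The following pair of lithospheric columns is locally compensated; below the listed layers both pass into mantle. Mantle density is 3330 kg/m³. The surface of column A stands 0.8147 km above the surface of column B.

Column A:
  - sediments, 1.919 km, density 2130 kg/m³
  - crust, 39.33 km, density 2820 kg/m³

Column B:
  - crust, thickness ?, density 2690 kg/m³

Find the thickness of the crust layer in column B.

30.7 km

Take the compensation level at the base of the deeper column (depth z_c below the surface of column A) and equate Σ ρ_i t_i down to z_c; mantle fills any gap and the z_c terms cancel.
Column A: 1.919×2130 + 39.33×2820 + (z_c − 41.249)×3330
Column B: 0.8147×0 + x×2690 + (z_c − 0.8147 − 0 − x)×3330
The z_c×3330 term appears on both sides and cancels. Collect the known terms of each column as K = Σ(ρt)_known − 3330 × (depth of known layers): K_A = 114998.07 − 3330×41.249 = −22361.1; K_B = 0 − 3330×(0.8147 + 0) = −2712.951.
Balance: K_A = K_B − x×(3330 − 2690), so x = (K_B − K_A)/(3330 − 2690) = 19648.1/640 = 30.7 km.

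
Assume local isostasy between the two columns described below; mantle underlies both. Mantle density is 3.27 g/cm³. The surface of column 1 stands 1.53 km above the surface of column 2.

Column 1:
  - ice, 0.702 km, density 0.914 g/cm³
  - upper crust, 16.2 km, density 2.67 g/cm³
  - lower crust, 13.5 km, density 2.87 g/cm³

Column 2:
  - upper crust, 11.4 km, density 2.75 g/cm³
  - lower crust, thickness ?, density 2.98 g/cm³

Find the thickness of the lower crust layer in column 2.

20.1 km

Take the compensation level at the base of the deeper column (depth z_c below the surface of column 1) and equate Σ ρ_i t_i down to z_c; mantle fills any gap and the z_c terms cancel.
Column 1: 0.702×0.914 + 16.2×2.67 + 13.5×2.87 + (z_c − 30.402)×3.27
Column 2: 1.53×0 + 11.4×2.75 + x×2.98 + (z_c − 1.53 − 11.4 − x)×3.27
The z_c×3.27 term appears on both sides and cancels. Collect the known terms of each column as K = Σ(ρt)_known − 3.27 × (depth of known layers): K_1 = 82.640628 − 3.27×30.402 = −16.773912; K_2 = 31.35 − 3.27×(1.53 + 11.4) = −10.9311.
Balance: K_1 = K_2 − x×(3.27 − 2.98), so x = (K_2 − K_1)/(3.27 − 2.98) = 5.84281/0.29 = 20.1 km.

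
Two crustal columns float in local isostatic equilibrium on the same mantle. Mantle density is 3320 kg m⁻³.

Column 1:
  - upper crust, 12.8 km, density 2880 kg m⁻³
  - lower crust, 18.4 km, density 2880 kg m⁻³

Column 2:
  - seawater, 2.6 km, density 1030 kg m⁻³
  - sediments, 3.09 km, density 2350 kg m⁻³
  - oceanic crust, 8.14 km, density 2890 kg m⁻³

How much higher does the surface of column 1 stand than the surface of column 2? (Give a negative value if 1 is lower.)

For any compensation level in the mantle, the mantle terms cancel and isostasy reduces to e = (Σt_1 − Σt_2) − (Σ(ρt)_1 − Σ(ρt)_2) / ρ_m.
Σt_1 = 31.2 km; Σt_2 = 13.83 km; Σ(ρt)_1 = 89856; Σ(ρt)_2 = 33464.1 (in km·kg m⁻³).
e = (31.2 − 13.83) − (89856 − 33464.1) / 3320 = 0.384 km.

0.384 km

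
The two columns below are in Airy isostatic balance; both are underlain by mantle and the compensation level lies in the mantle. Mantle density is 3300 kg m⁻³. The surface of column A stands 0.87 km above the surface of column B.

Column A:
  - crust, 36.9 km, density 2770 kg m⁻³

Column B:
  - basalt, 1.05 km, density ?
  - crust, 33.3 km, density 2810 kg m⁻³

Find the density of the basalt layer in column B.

Take the compensation level at the base of the deeper column (depth z_c below the surface of column A) and equate Σ ρ_i t_i down to z_c; mantle fills any gap and the z_c terms cancel.
Column A: 36.9×2770 + (z_c − 36.9)×3300
Column B: 0.87×0 + 1.05×ρ + 33.3×2810 + (z_c − 0.87 − 34.35)×3300
The z_c×3300 term appears on both sides and cancels. Collect the known terms of each column as K = Σ(ρt)_known − 3300 × (depth of known layers): K_A = 102213 − 3300×36.9 = −19557; K_B = 93573 − 3300×(0.87 + 34.35) = −22653.
Balance: K_A = K_B + 1.05×ρ, so ρ = (K_A − K_B)/1.05 = 3096/1.05 = 2950 kg m⁻³.

2950 kg m⁻³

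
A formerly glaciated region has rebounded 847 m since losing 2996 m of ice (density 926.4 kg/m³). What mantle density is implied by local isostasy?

ρ_m = ρ_ice t / u = 926.4 × 2996 m/847 m = 3280 kg/m³.

3280 kg/m³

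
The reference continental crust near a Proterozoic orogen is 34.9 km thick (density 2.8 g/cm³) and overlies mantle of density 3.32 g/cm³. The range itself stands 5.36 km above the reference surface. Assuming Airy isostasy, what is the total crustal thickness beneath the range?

69.1 km

Root depth r = h ρ_c / (ρ_m − ρ_c) = 5.36 km × 2.8 / 0.52 = 28.86 km.
Total thickness = T + h + r = 34.9 km + 5.36 km + 28.86 km = 69.1 km.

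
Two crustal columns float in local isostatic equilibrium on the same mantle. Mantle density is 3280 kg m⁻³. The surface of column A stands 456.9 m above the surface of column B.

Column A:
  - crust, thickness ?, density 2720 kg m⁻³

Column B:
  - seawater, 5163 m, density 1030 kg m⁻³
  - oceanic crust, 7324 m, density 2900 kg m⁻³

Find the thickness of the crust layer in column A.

Take the compensation level at the base of the deeper column (depth z_c below the surface of column A) and equate Σ ρ_i t_i down to z_c; mantle fills any gap and the z_c terms cancel.
Column A: x×2720 + (z_c − 0 − x)×3280
Column B: 456.9×0 + 5163×1030 + 7324×2900 + (z_c − 456.9 − 12487)×3280
The z_c×3280 term appears on both sides and cancels. Collect the known terms of each column as K = Σ(ρt)_known − 3280 × (depth of known layers): K_A = 0 − 3280×0 = 0; K_B = 26557490 − 3280×(456.9 + 12487) = −15898502.
Balance: K_A − x×(3280 − 2720) = K_B, so x = (K_A − K_B)/(3280 − 2720) = 15898500/560 = 28400 m.

28400 m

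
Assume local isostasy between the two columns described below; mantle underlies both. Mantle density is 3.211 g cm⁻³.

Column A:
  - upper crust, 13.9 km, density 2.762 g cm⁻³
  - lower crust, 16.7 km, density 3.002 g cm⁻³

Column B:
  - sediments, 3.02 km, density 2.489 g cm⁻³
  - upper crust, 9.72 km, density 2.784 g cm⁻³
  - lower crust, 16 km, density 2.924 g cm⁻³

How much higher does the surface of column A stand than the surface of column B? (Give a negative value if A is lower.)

For any compensation level in the mantle, the mantle terms cancel and isostasy reduces to e = (Σt_A − Σt_B) − (Σ(ρt)_A − Σ(ρt)_B) / ρ_m.
Σt_A = 30.6 km; Σt_B = 28.74 km; Σ(ρt)_A = 88.5252; Σ(ρt)_B = 81.36126 (in km·g cm⁻³).
e = (30.6 − 28.74) − (88.5252 − 81.36126) / 3.211 = −0.371 km.

−0.371 km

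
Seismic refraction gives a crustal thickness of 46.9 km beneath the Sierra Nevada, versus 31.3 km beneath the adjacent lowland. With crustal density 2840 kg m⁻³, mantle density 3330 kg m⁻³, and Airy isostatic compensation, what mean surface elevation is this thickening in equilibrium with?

2.3 km

Excess crust Δ = 46.9 km − 31.3 km = 15.6 km, split between elevation h and root r with h + r = Δ.
Airy balance ρ_c h = (ρ_m − ρ_c) r gives r = h ρ_c/(ρ_m − ρ_c), so h (1 + ρ_c/(ρ_m − ρ_c)) = Δ, i.e. h = Δ (ρ_m − ρ_c)/ρ_m.
h = 15.6 km × 490/3330 = 2.3 km.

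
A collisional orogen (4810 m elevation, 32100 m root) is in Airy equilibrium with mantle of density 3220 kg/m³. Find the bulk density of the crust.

ρ_c h = (ρ_m − ρ_c) r → ρ_c (h + r) = ρ_m r → ρ_c = ρ_m r / (h + r).
ρ_c = 3220 × 32100 m / (4810 m + 32100 m) = 2800 kg/m³.

2800 kg/m³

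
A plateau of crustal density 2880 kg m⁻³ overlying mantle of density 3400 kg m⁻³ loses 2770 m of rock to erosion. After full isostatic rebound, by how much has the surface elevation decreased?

424 m

Rebound u = e ρ_c/ρ_m = 2770 m × 2880/3400 = 2346 m.
Net surface drop = e − u = 2770 m − 2346 m = e (ρ_m − ρ_c)/ρ_m = 424 m.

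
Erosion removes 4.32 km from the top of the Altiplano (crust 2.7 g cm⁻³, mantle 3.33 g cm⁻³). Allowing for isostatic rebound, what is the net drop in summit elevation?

Rebound u = e ρ_c/ρ_m = 4.32 km × 2.7/3.33 = 3.503 km.
Net surface drop = e − u = 4.32 km − 3.503 km = e (ρ_m − ρ_c)/ρ_m = 0.817 km.

0.817 km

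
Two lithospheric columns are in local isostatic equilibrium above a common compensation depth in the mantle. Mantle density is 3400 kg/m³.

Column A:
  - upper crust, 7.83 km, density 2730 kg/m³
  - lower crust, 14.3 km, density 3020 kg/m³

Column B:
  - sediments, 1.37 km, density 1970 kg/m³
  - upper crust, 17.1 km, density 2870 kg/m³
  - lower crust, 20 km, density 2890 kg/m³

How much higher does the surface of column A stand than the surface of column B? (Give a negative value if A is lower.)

−3.1 km

For any compensation level in the mantle, the mantle terms cancel and isostasy reduces to e = (Σt_A − Σt_B) − (Σ(ρt)_A − Σ(ρt)_B) / ρ_m.
Σt_A = 22.13 km; Σt_B = 38.47 km; Σ(ρt)_A = 64561.9; Σ(ρt)_B = 109575.9 (in km·kg/m³).
e = (22.13 − 38.47) − (64561.9 − 109575.9) / 3400 = −3.1 km.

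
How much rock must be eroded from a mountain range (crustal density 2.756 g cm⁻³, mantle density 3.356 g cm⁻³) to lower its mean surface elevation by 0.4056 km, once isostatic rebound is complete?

2.27 km

Net drop Δ = e − u = e − e ρ_c/ρ_m = e (ρ_m − ρ_c)/ρ_m.
e = Δ ρ_m/(ρ_m − ρ_c) = 0.4056 km × 3.356/0.6 = 2.27 km.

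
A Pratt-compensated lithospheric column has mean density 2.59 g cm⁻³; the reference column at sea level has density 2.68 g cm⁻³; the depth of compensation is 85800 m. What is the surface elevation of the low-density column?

ρ_ref D = ρ (D + h) → h = D (ρ_ref − ρ)/ρ.
h = 85800 m × (2.68 − 2.59)/2.59 = 2980 m.

2980 m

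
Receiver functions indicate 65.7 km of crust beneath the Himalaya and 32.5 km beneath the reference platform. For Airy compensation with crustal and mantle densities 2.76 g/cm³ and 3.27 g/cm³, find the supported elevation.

Excess crust Δ = 65.7 km − 32.5 km = 33.2 km, split between elevation h and root r with h + r = Δ.
Airy balance ρ_c h = (ρ_m − ρ_c) r gives r = h ρ_c/(ρ_m − ρ_c), so h (1 + ρ_c/(ρ_m − ρ_c)) = Δ, i.e. h = Δ (ρ_m − ρ_c)/ρ_m.
h = 33.2 km × 0.51/3.27 = 5.18 km.

5.18 km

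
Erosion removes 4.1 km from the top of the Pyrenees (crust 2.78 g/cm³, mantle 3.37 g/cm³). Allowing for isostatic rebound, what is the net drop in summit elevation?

Rebound u = e ρ_c/ρ_m = 4.1 km × 2.78/3.37 = 3.382 km.
Net surface drop = e − u = 4.1 km − 3.382 km = e (ρ_m − ρ_c)/ρ_m = 0.718 km.

0.718 km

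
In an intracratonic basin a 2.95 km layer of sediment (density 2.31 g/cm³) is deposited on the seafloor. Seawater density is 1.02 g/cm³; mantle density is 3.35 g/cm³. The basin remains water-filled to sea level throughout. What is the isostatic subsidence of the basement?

Submarine loading: the sediment displaces seawater, and the subsidence is in turn flooded, so s (ρ_m − ρ_w) = t (ρ_sed − ρ_w).
s = 2.95 km × (2.31 − 1.02) / (3.35 − 1.02) = 1.63 km.

1.63 km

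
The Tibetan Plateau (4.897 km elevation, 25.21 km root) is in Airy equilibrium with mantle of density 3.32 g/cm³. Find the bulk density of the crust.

ρ_c h = (ρ_m − ρ_c) r → ρ_c (h + r) = ρ_m r → ρ_c = ρ_m r / (h + r).
ρ_c = 3.32 × 25.21 km / (4.897 km + 25.21 km) = 2.78 g/cm³.

2.78 g/cm³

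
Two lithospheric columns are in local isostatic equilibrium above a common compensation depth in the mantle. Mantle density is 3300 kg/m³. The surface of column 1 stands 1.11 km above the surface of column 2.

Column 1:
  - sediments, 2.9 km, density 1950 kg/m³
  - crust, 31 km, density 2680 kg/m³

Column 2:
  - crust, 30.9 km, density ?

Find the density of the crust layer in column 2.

Take the compensation level at the base of the deeper column (depth z_c below the surface of column 1) and equate Σ ρ_i t_i down to z_c; mantle fills any gap and the z_c terms cancel.
Column 1: 2.9×1950 + 31×2680 + (z_c − 33.9)×3300
Column 2: 1.11×0 + 30.9×ρ + (z_c − 1.11 − 30.9)×3300
The z_c×3300 term appears on both sides and cancels. Collect the known terms of each column as K = Σ(ρt)_known − 3300 × (depth of known layers): K_1 = 88735 − 3300×33.9 = −23135; K_2 = 0 − 3300×(1.11 + 30.9) = −105633.
Balance: K_1 = K_2 + 30.9×ρ, so ρ = (K_1 − K_2)/30.9 = 82498/30.9 = 2670 kg/m³.

2670 kg/m³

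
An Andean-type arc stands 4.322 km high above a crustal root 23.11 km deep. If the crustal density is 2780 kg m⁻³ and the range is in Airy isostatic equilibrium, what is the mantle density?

3300 kg m⁻³

Airy balance: ρ_c h = (ρ_m − ρ_c) r → ρ_m = ρ_c (1 + h/r).
ρ_m = 2780 × (1 + 4.322 km/23.11 km) = 3300 kg m⁻³.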